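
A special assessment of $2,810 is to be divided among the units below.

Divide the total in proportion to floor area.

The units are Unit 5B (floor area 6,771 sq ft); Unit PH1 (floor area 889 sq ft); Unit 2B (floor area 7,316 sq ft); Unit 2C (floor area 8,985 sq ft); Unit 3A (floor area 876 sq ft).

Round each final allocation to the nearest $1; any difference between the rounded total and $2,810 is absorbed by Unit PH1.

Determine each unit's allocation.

Floor area total: 24,837.
Unrounded shares: Unit 5B 6,771/24,837 × $2,810 = 766.06; Unit PH1 889/24,837 × $2,810 = 100.58; Unit 2B 7,316/24,837 × $2,810 = 827.72; Unit 2C 8,985/24,837 × $2,810 = 1,016.54; Unit 3A 876/24,837 × $2,810 = 99.11.
Rounded to nearest $1: Unit 5B $766; Unit PH1 $101; Unit 2B $828; Unit 2C $1,017; Unit 3A $99. Sum = $2,811.
Difference $2,810 − $2,811 = −$1 applied to Unit PH1: Unit PH1 becomes $100.

Unit 5B: $766 | Unit PH1: $100 | Unit 2B: $828 | Unit 2C: $1,017 | Unit 3A: $99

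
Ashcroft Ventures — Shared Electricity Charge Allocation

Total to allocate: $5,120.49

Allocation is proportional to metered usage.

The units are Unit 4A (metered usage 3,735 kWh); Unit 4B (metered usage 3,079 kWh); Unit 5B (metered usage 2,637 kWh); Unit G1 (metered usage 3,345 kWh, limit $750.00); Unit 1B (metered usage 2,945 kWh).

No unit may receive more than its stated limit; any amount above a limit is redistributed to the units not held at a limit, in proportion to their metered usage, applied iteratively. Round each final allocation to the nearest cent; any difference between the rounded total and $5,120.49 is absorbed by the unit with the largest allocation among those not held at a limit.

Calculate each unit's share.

Total metered usage = 15,741.
Unconstrained shares: Unit 4A 1,214.9819; Unit 4B 1,001.5875; Unit 5B 857.8065; Unit G1 1,088.1163; Unit 1B 957.9978.
Capped: Unit G1 ($750.00); residual $4,370.49 reallocated over remaining metered usage 12,396.
Remaining shares: Unit 4A 1,316.8587 → $1,316.86; Unit 4B 1,085.5710 → $1,085.57; Unit 5B 929.7340 → $929.73; Unit 1B 1,038.3263 → $1,038.33.

Unit 4A: $1,316.86 | Unit 4B: $1,085.57 | Unit 5B: $929.73 | Unit G1: $750.00 | Unit 1B: $1,038.33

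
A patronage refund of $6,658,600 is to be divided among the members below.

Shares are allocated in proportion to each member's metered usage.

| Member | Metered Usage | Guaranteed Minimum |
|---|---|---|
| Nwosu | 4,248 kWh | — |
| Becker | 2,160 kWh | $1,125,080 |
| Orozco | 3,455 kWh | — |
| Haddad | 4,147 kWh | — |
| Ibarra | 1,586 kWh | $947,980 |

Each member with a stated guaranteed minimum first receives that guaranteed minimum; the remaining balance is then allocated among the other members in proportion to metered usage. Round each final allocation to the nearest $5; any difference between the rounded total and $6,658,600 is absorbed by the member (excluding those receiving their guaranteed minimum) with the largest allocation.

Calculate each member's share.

Minimums first: Becker $1,125,080; Ibarra $947,980. Remaining pool $4,585,540.
Remaining pool split over remaining metered usage 11,850: Nwosu 1,643,829.02 → $1,643,830; Orozco 1,336,965.46 → $1,336,965; Haddad 1,604,745.52 → $1,604,745.

Nwosu: $1,643,830 · Becker: $1,125,080 · Orozco: $1,336,965 · Haddad: $1,604,745 · Ibarra: $947,980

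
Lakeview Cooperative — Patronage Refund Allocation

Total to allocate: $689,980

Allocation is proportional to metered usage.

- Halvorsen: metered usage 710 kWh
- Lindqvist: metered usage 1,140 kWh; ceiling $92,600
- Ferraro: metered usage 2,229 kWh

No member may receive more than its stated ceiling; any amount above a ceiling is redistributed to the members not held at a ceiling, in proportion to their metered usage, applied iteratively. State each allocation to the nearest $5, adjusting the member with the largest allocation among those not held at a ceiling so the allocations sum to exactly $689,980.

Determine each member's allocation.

Total metered usage = 4,079.
Pro-rata shares before constraints: Halvorsen 120,099.49; Lindqvist 192,835.79; Ferraro 377,044.72.
Cap binds for Lindqvist ($92,600); remaining pool $597,380 reallocated over remaining metered usage 2,939.
Shares after redistribution: Halvorsen 144,314.32 → $144,315; Ferraro 453,065.68 → $453,065.

Halvorsen: $144,315; Lindqvist: $92,600; Ferraro: $453,065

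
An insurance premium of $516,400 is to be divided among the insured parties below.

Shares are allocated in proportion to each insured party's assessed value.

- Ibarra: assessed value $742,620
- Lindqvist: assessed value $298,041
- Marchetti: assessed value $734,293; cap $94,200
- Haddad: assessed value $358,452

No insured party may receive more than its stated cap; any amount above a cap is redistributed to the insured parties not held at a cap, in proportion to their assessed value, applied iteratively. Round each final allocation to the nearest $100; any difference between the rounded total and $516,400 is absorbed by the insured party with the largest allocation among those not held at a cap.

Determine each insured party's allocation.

Ibarra: $224,100 | Lindqvist: $89,900 | Marchetti: $94,200 | Haddad: $108,200

Assessed value total: 2,133,406.
Pro-rata shares before constraints: Ibarra 179,754.33; Lindqvist 72,142.09; Marchetti 177,738.75; Haddad 86,764.83.
Cap binds for Marchetti ($94,200); residual $422,200 reallocated over remaining assessed value 1,399,113.
Shares after redistribution: Ibarra 224,094.95 → $224,100; Lindqvist 89,937.63 → $89,900; Haddad 108,167.41 → $108,200.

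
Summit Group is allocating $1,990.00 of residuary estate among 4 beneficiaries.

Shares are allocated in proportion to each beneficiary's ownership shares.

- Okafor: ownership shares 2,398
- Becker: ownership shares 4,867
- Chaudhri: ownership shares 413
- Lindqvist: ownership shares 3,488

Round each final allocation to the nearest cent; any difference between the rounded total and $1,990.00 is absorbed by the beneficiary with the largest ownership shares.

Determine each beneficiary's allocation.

Combined ownership shares = 2,398 + 4,867 + 413 + 3,488 = 11,166.
Unrounded shares: Okafor 427.3706; Becker 867.3948; Chaudhri 73.6047; Lindqvist 621.6299.
At nearest cent: Okafor $427.37; Becker $867.39; Chaudhri $73.60; Lindqvist $621.63. Sum = $1,989.99.
Difference $1,990.00 − $1,989.99 = +$0.01 applied to largest ownership shares (Becker): Becker becomes $867.40.

Okafor: $427.37 | Becker: $867.40 | Chaudhri: $73.60 | Lindqvist: $621.63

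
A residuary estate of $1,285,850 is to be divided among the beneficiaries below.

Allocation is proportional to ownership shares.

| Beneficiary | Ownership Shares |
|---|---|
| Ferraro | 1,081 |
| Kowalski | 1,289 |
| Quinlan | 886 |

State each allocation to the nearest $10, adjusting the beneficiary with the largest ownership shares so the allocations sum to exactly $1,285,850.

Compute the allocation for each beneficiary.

Ferraro: $426,910 · Kowalski: $509,040 · Quinlan: $349,900

Total ownership shares = 3,256.
Pro-rata amounts: Ferraro 1,081/3,256 × $1,285,850 = 426,905.36; Kowalski 1,289/3,256 × $1,285,850 = 509,048.11; Quinlan 886/3,256 × $1,285,850 = 349,896.53.
After rounding ($10): Ferraro $426,910; Kowalski $509,050; Quinlan $349,900. Sum = $1,285,860.
Difference $1,285,850 − $1,285,860 = −$10 applied to largest ownership shares (Kowalski): Kowalski becomes $509,040.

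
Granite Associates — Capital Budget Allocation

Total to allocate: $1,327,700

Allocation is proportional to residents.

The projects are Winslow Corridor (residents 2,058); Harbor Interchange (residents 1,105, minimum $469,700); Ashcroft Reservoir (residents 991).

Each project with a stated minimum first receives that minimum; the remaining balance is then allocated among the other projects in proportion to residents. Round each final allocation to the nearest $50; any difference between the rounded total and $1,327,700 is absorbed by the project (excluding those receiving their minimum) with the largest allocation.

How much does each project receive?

Winslow Corridor: $579,150 | Harbor Interchange: $469,700 | Ashcroft Reservoir: $278,850

Fund the minimums — Harbor Interchange $469,700. Remaining pool $858,000.
Remaining pool split over remaining residents 3,049: Winslow Corridor 579,128.89 → $579,150; Ashcroft Reservoir 278,871.11 → $278,850.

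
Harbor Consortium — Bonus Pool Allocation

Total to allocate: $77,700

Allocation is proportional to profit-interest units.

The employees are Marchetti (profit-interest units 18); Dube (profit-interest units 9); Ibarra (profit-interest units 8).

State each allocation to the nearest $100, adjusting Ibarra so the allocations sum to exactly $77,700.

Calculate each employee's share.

Combined profit-interest units = 35.
Unrounded shares: Marchetti 18/35 × $77,700 = 39,960.00; Dube 9/35 × $77,700 = 19,980.00; Ibarra 8/35 × $77,700 = 17,760.00.
After rounding ($100): Marchetti $40,000; Dube $20,000; Ibarra $17,800. Sum = $77,800.
Difference $77,700 − $77,800 = −$100 applied to Ibarra: Ibarra becomes $17,700.

Marchetti: $40,000 · Dube: $20,000 · Ibarra: $17,700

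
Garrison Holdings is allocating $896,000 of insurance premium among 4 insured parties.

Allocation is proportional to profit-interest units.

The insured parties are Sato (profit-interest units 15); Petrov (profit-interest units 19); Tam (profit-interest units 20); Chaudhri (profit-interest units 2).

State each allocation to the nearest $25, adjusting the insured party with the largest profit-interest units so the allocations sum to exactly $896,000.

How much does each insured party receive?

Sum of profit-interest units: 15 + 19 + 20 + 2 = 56.
Raw shares: Sato 240,000.00; Petrov 304,000.00; Tam 320,000.00; Chaudhri 32,000.00.
After rounding ($25): Sato $240,000; Petrov $304,000; Tam $320,000; Chaudhri $32,000. Sum = $896,000.
Sum already equals the total — no adjustment.

Sato: $240,000 | Petrov: $304,000 | Tam: $320,000 | Chaudhri: $32,000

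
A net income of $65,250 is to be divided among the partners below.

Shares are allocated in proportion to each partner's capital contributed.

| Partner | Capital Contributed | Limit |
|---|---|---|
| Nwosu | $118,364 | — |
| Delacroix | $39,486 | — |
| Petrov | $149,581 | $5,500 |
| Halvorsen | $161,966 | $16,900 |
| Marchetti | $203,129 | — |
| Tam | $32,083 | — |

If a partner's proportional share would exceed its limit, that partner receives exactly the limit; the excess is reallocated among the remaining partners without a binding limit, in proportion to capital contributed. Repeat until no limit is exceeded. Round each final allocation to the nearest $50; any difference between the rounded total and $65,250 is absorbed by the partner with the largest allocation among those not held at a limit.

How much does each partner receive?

Capital contributed total: 704,609.
Proportional shares (ignoring caps): Nwosu 10,961.05; Delacroix 3,656.58; Petrov 13,851.88; Halvorsen 14,998.79; Marchetti 18,810.67; Tam 2,971.03.
Capped: Petrov ($5,500); remaining pool $59,750 reallocated over remaining capital contributed 555,028.
Capped: Halvorsen ($16,900); remaining pool $42,850 reallocated over remaining capital contributed 393,062.
Shares after redistribution: Nwosu 12,903.56 → $12,900; Delacroix 4,304.60 → $4,300; Marchetti 22,144.29 → $22,150; Tam 3,497.56 → $3,500.

Nwosu: $12,900; Delacroix: $4,300; Petrov: $5,500; Halvorsen: $16,900; Marchetti: $22,150; Tam: $3,500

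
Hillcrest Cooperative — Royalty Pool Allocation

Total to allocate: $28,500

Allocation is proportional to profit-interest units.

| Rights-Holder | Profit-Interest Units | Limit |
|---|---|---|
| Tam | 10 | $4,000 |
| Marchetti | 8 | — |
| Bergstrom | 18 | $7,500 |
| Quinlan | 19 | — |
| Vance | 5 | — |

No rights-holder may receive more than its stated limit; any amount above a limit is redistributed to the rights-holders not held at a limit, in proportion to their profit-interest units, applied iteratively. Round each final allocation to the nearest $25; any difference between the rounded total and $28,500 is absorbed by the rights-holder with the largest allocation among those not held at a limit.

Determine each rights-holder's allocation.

Profit-interest units total: 60.
Pro-rata shares before constraints: Tam 4,750.00; Marchetti 3,800.00; Bergstrom 8,550.00; Quinlan 9,025.00; Vance 2,375.00.
Cap binds for Tam ($4,000), Bergstrom ($7,500); balance $17,000 reallocated over remaining profit-interest units 32.
Shares after redistribution: Marchetti 4,250.00 → $4,250; Quinlan 10,093.75 → $10,100; Vance 2,656.25 → $2,650.

Tam: $4,000 · Marchetti: $4,250 · Bergstrom: $7,500 · Quinlan: $10,100 · Vance: $2,650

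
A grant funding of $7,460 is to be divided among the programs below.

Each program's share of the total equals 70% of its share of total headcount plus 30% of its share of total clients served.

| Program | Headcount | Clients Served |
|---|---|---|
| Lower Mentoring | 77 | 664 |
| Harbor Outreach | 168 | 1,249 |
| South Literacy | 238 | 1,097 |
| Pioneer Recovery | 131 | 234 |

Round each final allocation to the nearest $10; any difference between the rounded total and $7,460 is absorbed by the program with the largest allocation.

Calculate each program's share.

Headcount total 614; clients served total 3,244.
Composite weights (70% headcount + 30% clients served): Lower Mentoring 0.1492; Harbor Outreach 0.3070; South Literacy 0.3728; Pioneer Recovery 0.1710.
Unrounded shares: Lower Mentoring 1,112.96; Harbor Outreach 2,290.49; South Literacy 2,780.97; Pioneer Recovery 1,275.57.
Rounded to nearest $10: Lower Mentoring $1,110; Harbor Outreach $2,290; South Literacy $2,780; Pioneer Recovery $1,280. Sum = $7,460.
Sum already equals the total — no adjustment.

Lower Mentoring: $1,110 | Harbor Outreach: $2,290 | South Literacy: $2,780 | Pioneer Recovery: $1,280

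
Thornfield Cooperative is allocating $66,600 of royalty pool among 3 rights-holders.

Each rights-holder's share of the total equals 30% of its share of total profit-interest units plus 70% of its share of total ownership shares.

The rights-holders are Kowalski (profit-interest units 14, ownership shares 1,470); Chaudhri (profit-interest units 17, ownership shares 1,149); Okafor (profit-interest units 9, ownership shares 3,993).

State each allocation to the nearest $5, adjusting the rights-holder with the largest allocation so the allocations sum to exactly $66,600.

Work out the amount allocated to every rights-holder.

Profit-interest units total 40; ownership shares total 6,612.
Blended shares (30% profit-interest units + 70% ownership shares): Kowalski 0.2606; Chaudhri 0.2491; Okafor 0.4902.
Raw shares: Kowalski 17,357.70; Chaudhri 16,592.89; Okafor 32,649.41.
After rounding ($5): Kowalski $17,360; Chaudhri $16,595; Okafor $32,650. Sum = $66,605.
Difference $66,600 − $66,605 = −$5 applied to largest allocation (Okafor): Okafor becomes $32,645.

Kowalski: $17,360 | Chaudhri: $16,595 | Okafor: $32,645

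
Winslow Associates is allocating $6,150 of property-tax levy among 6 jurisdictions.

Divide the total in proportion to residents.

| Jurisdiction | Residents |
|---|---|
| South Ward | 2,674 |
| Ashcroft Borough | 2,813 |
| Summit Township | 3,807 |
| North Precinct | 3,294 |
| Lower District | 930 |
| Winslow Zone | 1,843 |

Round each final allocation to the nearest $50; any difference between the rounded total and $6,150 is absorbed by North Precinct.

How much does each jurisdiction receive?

Combined residents = 15,361.
Raw shares: South Ward 2,674/15,361 × $6,150 = 1,070.57; Ashcroft Borough 2,813/15,361 × $6,150 = 1,126.23; Summit Township 3,807/15,361 × $6,150 = 1,524.19; North Precinct 3,294/15,361 × $6,150 = 1,318.80; Lower District 930/15,361 × $6,150 = 372.34; Winslow Zone 1,843/15,361 × $6,150 = 737.87.
At nearest $50: South Ward $1,050; Ashcroft Borough $1,150; Summit Township $1,500; North Precinct $1,300; Lower District $350; Winslow Zone $750. Sum = $6,100.
Difference $6,150 − $6,100 = +$50 applied to North Precinct: North Precinct becomes $1,350.

South Ward: $1,050; Ashcroft Borough: $1,150; Summit Township: $1,500; North Precinct: $1,350; Lower District: $350; Winslow Zone: $750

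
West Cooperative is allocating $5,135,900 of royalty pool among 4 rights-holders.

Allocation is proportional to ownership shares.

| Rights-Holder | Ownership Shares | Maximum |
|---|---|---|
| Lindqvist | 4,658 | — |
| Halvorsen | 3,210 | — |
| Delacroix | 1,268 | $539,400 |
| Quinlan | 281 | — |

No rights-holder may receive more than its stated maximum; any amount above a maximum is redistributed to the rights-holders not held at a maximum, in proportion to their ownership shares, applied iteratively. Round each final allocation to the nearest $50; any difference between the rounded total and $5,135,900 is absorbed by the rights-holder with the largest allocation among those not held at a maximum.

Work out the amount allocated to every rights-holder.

Lindqvist: $2,627,400 | Halvorsen: $1,810,600 | Delacroix: $539,400 | Quinlan: $158,500

Combined ownership shares = 9,417.
Pro-rata shares before constraints: Lindqvist 2,540,408.01; Halvorsen 1,750,689.07; Delacroix 691,549.45; Quinlan 153,253.47.
Held at cap: Delacroix ($539,400); balance $4,596,500 reallocated over remaining ownership shares 8,149.
Remaining shares: Lindqvist 2,627,377.22 → $2,627,400; Halvorsen 1,810,622.78 → $1,810,600; Quinlan 158,500.00 → $158,500.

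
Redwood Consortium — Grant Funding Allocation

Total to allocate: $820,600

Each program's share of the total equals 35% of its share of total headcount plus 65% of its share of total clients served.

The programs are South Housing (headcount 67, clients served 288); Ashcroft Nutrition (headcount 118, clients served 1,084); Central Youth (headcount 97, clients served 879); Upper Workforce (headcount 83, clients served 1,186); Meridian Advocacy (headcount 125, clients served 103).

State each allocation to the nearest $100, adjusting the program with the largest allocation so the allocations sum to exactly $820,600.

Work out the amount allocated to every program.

Totals — headcount 490, clients served 3,540.
Combined weights (35% headcount + 65% clients served): South Housing 0.1007; Ashcroft Nutrition 0.2833; Central Youth 0.2307; Upper Workforce 0.2771; Meridian Advocacy 0.1082.
Pro-rata amounts: South Housing 82,666.01; Ashcroft Nutrition 232,496.71; Central Youth 189,299.31; Upper Workforce 227,350.57; Meridian Advocacy 88,787.40.
At nearest $100: South Housing $82,700; Ashcroft Nutrition $232,500; Central Youth $189,300; Upper Workforce $227,400; Meridian Advocacy $88,800. Sum = $820,700.
Difference $820,600 − $820,700 = −$100 applied to largest allocation (Ashcroft Nutrition): Ashcroft Nutrition becomes $232,400.

South Housing: $82,700; Ashcroft Nutrition: $232,400; Central Youth: $189,300; Upper Workforce: $227,400; Meridian Advocacy: $88,800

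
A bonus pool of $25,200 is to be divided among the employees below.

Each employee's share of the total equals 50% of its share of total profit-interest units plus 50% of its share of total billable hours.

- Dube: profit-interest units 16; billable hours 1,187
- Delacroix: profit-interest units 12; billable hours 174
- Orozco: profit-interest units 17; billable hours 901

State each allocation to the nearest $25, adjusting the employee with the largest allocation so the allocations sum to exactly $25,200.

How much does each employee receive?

Profit-interest units total 45; billable hours total 2,262.
Combined weights (50% profit-interest units + 50% billable hours): Dube 0.4402; Delacroix 0.1718; Orozco 0.3880.
Pro-rata amounts: Dube 11,091.94; Delacroix 4,329.23; Orozco 9,778.83.
Rounded to nearest $25: Dube $11,100; Delacroix $4,325; Orozco $9,775. Sum = $25,200.
Sum already equals the total — no adjustment.

Dube: $11,100 | Delacroix: $4,325 | Orozco: $9,775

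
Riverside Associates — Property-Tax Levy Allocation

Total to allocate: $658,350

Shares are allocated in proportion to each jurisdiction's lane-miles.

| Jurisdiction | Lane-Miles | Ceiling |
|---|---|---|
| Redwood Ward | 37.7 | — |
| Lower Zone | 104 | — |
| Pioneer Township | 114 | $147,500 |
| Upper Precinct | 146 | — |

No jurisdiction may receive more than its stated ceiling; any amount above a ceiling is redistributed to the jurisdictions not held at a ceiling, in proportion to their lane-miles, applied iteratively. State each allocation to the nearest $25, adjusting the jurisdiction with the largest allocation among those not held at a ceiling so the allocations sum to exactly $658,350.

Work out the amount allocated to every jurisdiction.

Sum of lane-miles: 401.7.
Pro-rata shares before constraints: Redwood Ward 61,786.89; Lower Zone 170,446.60; Pioneer Township 186,835.70; Upper Precinct 239,280.81.
Capped: Pioneer Township ($147,500); remaining pool $510,850 reallocated over remaining lane-miles 287.7.
Remaining shares: Redwood Ward 66,941.41 → $66,950; Lower Zone 184,665.97 → $184,675; Upper Precinct 259,242.61 → $259,250.
Rounding difference −$25 applied to Upper Precinct → $259,225.

Redwood Ward: $66,950 | Lower Zone: $184,675 | Pioneer Township: $147,500 | Upper Precinct: $259,225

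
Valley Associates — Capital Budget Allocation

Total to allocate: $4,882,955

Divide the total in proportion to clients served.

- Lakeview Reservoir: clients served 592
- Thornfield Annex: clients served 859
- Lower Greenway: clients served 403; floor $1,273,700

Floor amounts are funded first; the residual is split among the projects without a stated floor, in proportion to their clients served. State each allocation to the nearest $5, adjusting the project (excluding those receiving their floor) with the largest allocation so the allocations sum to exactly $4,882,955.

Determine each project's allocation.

Lakeview Reservoir: $1,472,555; Thornfield Annex: $2,136,700; Lower Greenway: $1,273,700

Guaranteed amounts: Lower Greenway $1,273,700. Residual $3,609,255.
Residual split over remaining clients served 1,451: Lakeview Reservoir 1,472,556.14 → $1,472,555; Thornfield Annex 2,136,698.86 → $2,136,700.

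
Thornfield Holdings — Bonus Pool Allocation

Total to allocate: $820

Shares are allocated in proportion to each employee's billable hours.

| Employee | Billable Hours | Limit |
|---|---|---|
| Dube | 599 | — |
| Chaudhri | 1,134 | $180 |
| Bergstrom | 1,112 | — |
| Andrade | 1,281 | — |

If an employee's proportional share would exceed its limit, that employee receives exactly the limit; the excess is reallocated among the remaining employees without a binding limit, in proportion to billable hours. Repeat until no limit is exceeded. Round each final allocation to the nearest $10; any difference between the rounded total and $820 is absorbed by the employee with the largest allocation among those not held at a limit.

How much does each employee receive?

Dube: $130; Chaudhri: $180; Bergstrom: $240; Andrade: $270

Combined billable hours = 4,126.
Pro-rata shares before constraints: Dube 119.05; Chaudhri 225.37; Bergstrom 221.00; Andrade 254.59.
Held at cap: Chaudhri ($180); remaining pool $640 reallocated over remaining billable hours 2,992.
Redistributed shares: Dube 128.13 → $130; Bergstrom 237.86 → $240; Andrade 274.01 → $270.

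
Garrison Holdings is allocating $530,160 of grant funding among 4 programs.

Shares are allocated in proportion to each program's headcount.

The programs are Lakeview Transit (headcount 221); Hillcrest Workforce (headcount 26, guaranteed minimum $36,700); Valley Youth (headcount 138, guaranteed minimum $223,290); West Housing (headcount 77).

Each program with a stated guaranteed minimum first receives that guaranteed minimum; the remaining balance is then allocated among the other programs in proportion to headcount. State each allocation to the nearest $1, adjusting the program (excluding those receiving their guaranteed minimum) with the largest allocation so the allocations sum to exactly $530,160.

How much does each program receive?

Lakeview Transit: $200,361 | Hillcrest Workforce: $36,700 | Valley Youth: $223,290 | West Housing: $69,809

Fund the minimums — Hillcrest Workforce $36,700; Valley Youth $223,290. Remaining pool $270,170.
Remaining pool split over remaining headcount 298: Lakeview Transit 200,360.97 → $200,361; West Housing 69,809.03 → $69,809.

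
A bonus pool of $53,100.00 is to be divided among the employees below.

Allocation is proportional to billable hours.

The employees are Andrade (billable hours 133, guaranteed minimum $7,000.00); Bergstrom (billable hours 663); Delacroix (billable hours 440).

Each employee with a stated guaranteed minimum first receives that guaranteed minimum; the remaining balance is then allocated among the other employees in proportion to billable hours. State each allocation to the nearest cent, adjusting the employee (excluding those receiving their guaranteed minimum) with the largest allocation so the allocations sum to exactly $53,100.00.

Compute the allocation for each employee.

Guaranteed amounts: Andrade $7,000.00. Remaining pool $46,100.00.
Remaining pool split over remaining billable hours 1,103: Bergstrom 27,710.1541 → $27,710.15; Delacroix 18,389.8459 → $18,389.85.

Andrade: $7,000.00 | Bergstrom: $27,710.15 | Delacroix: $18,389.85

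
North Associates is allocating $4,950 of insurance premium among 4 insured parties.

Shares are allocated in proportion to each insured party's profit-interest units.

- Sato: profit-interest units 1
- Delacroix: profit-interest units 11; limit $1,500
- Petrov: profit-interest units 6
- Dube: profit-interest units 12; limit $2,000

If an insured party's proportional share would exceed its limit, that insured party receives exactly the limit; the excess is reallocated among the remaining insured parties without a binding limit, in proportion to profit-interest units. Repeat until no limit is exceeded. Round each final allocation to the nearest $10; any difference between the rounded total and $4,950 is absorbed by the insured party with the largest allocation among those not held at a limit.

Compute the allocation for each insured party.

Total profit-interest units = 30.
Unconstrained shares: Sato 165.00; Delacroix 1,815.00; Petrov 990.00; Dube 1,980.00.
Capped: Delacroix ($1,500); remaining pool $3,450 reallocated over remaining profit-interest units 19.
Capped: Dube ($2,000); remaining pool $1,450 reallocated over remaining profit-interest units 7.
Shares after redistribution: Sato 207.14 → $210; Petrov 1,242.86 → $1,240.

Sato: $210 | Delacroix: $1,500 | Petrov: $1,240 | Dube: $2,000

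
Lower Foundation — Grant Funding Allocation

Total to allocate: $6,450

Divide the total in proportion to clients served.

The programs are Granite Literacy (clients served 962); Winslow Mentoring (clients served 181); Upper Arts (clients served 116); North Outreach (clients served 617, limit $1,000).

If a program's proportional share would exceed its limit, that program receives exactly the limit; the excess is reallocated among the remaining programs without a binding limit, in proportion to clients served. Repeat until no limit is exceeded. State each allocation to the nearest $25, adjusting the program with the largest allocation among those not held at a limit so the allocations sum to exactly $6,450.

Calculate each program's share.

Combined clients served = 1,876.
Pro-rata shares before constraints: Granite Literacy 3,307.52; Winslow Mentoring 622.31; Upper Arts 398.83; North Outreach 2,121.35.
Capped: North Outreach ($1,000); balance $5,450 reallocated over remaining clients served 1,259.
Redistributed shares: Granite Literacy 4,164.34 → $4,175; Winslow Mentoring 783.52 → $775; Upper Arts 502.14 → $500.

Granite Literacy: $4,175 | Winslow Mentoring: $775 | Upper Arts: $500 | North Outreach: $1,000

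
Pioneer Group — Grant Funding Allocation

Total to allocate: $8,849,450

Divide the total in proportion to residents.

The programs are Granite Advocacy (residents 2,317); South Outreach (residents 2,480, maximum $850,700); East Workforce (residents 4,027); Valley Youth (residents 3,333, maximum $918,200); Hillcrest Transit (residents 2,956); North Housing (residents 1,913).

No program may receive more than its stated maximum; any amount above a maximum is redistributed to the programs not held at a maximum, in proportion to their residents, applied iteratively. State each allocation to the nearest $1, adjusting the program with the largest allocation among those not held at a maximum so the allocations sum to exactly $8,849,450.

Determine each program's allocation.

Total residents = 17,026.
Pro-rata shares before constraints: Granite Advocacy 1,204,286.13; South Outreach 1,289,007.17; East Workforce 2,093,077.36; Valley Youth 1,732,363.26; Hillcrest Transit 1,536,413.38; North Housing 994,302.70.
Held at cap: South Outreach ($850,700), Valley Youth ($918,200); balance $7,080,550 reallocated over remaining residents 11,213.
Remaining shares: Granite Advocacy 1,463,090.55 → $1,463,091; East Workforce 2,542,885.48 → $2,542,885; Hillcrest Transit 1,866,592.87 → $1,866,593; North Housing 1,207,981.11 → $1,207,981.

Granite Advocacy: $1,463,091; South Outreach: $850,700; East Workforce: $2,542,885; Valley Youth: $918,200; Hillcrest Transit: $1,866,593; North Housing: $1,207,981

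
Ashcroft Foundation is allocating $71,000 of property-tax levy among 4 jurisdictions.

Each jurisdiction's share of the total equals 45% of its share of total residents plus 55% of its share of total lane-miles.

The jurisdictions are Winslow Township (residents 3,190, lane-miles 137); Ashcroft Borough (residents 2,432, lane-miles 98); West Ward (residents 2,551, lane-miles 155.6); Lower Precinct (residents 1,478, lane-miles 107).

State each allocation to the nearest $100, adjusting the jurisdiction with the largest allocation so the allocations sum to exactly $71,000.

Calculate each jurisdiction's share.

Winslow Township: $21,300 · Ashcroft Borough: $15,700 · West Ward: $20,700 · Lower Precinct: $13,300

Residents total 9,651; lane-miles total 497.6.
Composite weights (45% residents + 55% lane-miles): Winslow Township 0.3002; Ashcroft Borough 0.2217; West Ward 0.2909; Lower Precinct 0.1872.
Unrounded shares: Winslow Township 21,311.92; Ashcroft Borough 15,741.94; West Ward 20,656.15; Lower Precinct 13,289.98.
Rounded to nearest $100: Winslow Township $21,300; Ashcroft Borough $15,700; West Ward $20,700; Lower Precinct $13,300. Sum = $71,000.
No rounding difference to absorb.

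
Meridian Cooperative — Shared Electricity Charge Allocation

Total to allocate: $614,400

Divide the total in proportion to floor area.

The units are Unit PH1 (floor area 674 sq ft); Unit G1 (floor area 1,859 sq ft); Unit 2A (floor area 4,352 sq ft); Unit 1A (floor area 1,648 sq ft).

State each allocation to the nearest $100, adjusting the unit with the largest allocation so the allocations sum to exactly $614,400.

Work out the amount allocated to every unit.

Total floor area = 8,533.
Pro-rata amounts: Unit PH1 674/8,533 × $614,400 = 48,529.90; Unit G1 1,859/8,533 × $614,400 = 133,853.23; Unit 2A 4,352/8,533 × $614,400 = 313,356.24; Unit 1A 1,648/8,533 × $614,400 = 118,660.64.
After rounding ($100): Unit PH1 $48,500; Unit G1 $133,900; Unit 2A $313,400; Unit 1A $118,700. Sum = $614,500.
Difference $614,400 − $614,500 = −$100 applied to largest allocation (Unit 2A): Unit 2A becomes $313,300.

Unit PH1: $48,500 · Unit G1: $133,900 · Unit 2A: $313,300 · Unit 1A: $118,700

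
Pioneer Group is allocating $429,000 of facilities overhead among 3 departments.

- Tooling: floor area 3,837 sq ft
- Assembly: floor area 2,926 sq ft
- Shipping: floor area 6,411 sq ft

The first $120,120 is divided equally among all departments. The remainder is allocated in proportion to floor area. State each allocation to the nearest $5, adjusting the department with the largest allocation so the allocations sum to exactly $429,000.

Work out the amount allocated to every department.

Tooling: $130,005; Assembly: $108,645; Shipping: $190,350

Equal tier: $120,120 ÷ 3 = $40,040 apiece.
Remainder $308,880 by floor area (total 13,174): Tooling 89,963.00 → $89,965; Assembly 68,603.53 → $68,605; Shipping 150,313.47 → $150,315.
Rounding difference −$5 on remainder applied to Shipping.
Totals: Tooling $40,040 + $89,965 = $130,005; Assembly $40,040 + $68,605 = $108,645; Shipping $40,040 + $150,310 = $190,350.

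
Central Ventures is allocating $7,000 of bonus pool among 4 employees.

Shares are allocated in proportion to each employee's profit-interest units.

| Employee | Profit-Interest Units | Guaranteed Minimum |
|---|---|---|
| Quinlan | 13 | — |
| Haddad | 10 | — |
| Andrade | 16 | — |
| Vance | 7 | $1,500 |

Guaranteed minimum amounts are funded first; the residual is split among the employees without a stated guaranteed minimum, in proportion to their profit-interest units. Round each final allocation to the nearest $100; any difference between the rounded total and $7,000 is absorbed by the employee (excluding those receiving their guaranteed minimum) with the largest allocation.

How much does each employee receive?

Minimums first: Vance $1,500. Residual $5,500.
Residual split over remaining profit-interest units 39: Quinlan 1,833.33 → $1,800; Haddad 1,410.26 → $1,400; Andrade 2,256.41 → $2,300.

Quinlan: $1,800; Haddad: $1,400; Andrade: $2,300; Vance: $1,500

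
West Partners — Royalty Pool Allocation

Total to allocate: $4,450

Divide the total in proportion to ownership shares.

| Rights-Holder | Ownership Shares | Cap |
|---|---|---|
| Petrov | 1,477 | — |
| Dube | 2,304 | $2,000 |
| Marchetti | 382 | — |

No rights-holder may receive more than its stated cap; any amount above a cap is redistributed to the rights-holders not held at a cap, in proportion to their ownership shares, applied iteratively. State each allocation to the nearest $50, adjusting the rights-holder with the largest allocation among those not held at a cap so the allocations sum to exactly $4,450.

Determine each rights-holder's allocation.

Sum of ownership shares: 4,163.
Unconstrained shares: Petrov 1,578.83; Dube 2,462.84; Marchetti 408.34.
Capped: Dube ($2,000); balance $2,450 reallocated over remaining ownership shares 1,859.
Shares after redistribution: Petrov 1,946.56 → $1,950; Marchetti 503.44 → $500.

Petrov: $1,950; Dube: $2,000; Marchetti: $500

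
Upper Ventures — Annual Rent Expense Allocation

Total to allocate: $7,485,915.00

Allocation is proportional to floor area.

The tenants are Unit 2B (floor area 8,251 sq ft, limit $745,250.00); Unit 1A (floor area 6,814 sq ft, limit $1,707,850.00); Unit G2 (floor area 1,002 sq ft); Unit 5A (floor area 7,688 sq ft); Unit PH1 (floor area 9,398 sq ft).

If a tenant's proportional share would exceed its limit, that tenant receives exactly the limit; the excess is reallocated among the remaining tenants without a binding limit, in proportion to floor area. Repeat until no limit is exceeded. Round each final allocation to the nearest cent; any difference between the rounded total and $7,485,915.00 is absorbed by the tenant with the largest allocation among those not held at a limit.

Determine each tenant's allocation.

Sum of floor area: 33,153.
Proportional shares (ignoring caps): Unit 2B 1,863,067.7364; Unit 1A 1,538,594.5408; Unit G2 226,250.6208; Unit 5A 1,735,942.8866; Unit PH1 2,122,059.2155.
Cap binds for Unit 2B ($745,250.00); residual $6,740,665.00 reallocated over remaining floor area 24,902.
Cap binds for Unit 1A ($1,707,850.00); residual $5,032,815.00 reallocated over remaining floor area 18,088.
Shares after redistribution: Unit G2 278,797.0273 → $278,797.03; Unit 5A 2,139,113.3193 → $2,139,113.32; Unit PH1 2,614,904.6534 → $2,614,904.65.

Unit 2B: $745,250.00 | Unit 1A: $1,707,850.00 | Unit G2: $278,797.03 | Unit 5A: $2,139,113.32 | Unit PH1: $2,614,904.65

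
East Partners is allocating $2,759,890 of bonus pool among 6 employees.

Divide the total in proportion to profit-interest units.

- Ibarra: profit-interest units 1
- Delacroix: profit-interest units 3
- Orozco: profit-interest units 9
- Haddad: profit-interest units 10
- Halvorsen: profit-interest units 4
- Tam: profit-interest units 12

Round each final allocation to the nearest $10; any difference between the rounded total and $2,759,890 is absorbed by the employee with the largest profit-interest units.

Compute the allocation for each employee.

Sum of profit-interest units: 39.
Proportional shares: Ibarra 1/39 × $2,759,890 = 70,766.41; Delacroix 3/39 × $2,759,890 = 212,299.23; Orozco 9/39 × $2,759,890 = 636,897.69; Haddad 10/39 × $2,759,890 = 707,664.10; Halvorsen 4/39 × $2,759,890 = 283,065.64; Tam 12/39 × $2,759,890 = 849,196.92.
After rounding ($10): Ibarra $70,770; Delacroix $212,300; Orozco $636,900; Haddad $707,660; Halvorsen $283,070; Tam $849,200. Sum = $2,759,900.
Difference $2,759,890 − $2,759,900 = −$10 applied to largest profit-interest units (Tam): Tam becomes $849,190.

Ibarra: $70,770; Delacroix: $212,300; Orozco: $636,900; Haddad: $707,660; Halvorsen: $283,070; Tam: $849,190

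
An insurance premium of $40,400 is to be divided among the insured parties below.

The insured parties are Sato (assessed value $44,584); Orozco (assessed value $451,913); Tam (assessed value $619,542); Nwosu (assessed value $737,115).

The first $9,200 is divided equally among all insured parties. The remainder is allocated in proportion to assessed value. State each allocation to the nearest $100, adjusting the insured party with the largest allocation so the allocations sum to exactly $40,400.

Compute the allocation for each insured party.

$9,200 shared equally gives $2,300 per insured party.
Remainder $31,200 by assessed value (total 1,853,154): Sato 750.62 → $800; Orozco 7,608.48 → $7,600; Tam 10,430.71 → $10,400; Nwosu 12,410.19 → $12,400.
Totals: Sato $2,300 + $800 = $3,100; Orozco $2,300 + $7,600 = $9,900; Tam $2,300 + $10,400 = $12,700; Nwosu $2,300 + $12,400 = $14,700.

Sato: $3,100; Orozco: $9,900; Tam: $12,700; Nwosu: $14,700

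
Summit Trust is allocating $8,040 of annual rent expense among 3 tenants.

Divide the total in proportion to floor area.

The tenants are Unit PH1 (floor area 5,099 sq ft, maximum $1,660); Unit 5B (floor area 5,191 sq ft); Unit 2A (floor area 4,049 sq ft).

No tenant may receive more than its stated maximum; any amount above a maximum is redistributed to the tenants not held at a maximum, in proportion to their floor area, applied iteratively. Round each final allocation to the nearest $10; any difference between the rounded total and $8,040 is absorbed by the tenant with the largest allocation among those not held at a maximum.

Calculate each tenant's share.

Unit PH1: $1,660 | Unit 5B: $3,580 | Unit 2A: $2,800

Total floor area = 14,339.
Unconstrained shares: Unit PH1 2,859.05; Unit 5B 2,910.64; Unit 2A 2,270.31.
Capped: Unit PH1 ($1,660); residual $6,380 reallocated over remaining floor area 9,240.
Shares after redistribution: Unit 5B 3,584.26 → $3,580; Unit 2A 2,795.74 → $2,800.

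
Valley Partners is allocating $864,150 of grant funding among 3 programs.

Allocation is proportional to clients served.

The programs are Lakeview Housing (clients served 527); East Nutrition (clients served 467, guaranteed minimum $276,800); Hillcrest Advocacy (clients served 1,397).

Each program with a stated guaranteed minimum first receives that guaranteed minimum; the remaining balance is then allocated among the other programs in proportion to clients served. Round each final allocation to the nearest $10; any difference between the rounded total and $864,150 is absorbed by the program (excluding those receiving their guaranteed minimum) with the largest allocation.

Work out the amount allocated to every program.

Lakeview Housing: $160,880 | East Nutrition: $276,800 | Hillcrest Advocacy: $426,470

Minimums first: East Nutrition $276,800. Balance $587,350.
Balance split over remaining clients served 1,924: Lakeview Housing 160,880.17 → $160,880; Hillcrest Advocacy 426,469.83 → $426,470.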